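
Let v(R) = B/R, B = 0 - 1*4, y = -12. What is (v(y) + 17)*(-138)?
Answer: -2392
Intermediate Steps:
B = -4 (B = 0 - 4 = -4)
v(R) = -4/R
(v(y) + 17)*(-138) = (-4/(-12) + 17)*(-138) = (-4*(-1/12) + 17)*(-138) = (1/3 + 17)*(-138) = (52/3)*(-138) = -2392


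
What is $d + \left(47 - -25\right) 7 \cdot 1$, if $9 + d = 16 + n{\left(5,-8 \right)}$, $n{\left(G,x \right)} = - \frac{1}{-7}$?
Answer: $\frac{3578}{7} \approx 511.14$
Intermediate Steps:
$n{\left(G,x \right)} = \frac{1}{7}$ ($n{\left(G,x \right)} = \left(-1\right) \left(- \frac{1}{7}\right) = \frac{1}{7}$)
$d = \frac{50}{7}$ ($d = -9 + \left(16 + \frac{1}{7}\right) = -9 + \frac{113}{7} = \frac{50}{7} \approx 7.1429$)
$d + \left(47 - -25\right) 7 \cdot 1 = \frac{50}{7} + \left(47 - -25\right) 7 \cdot 1 = \frac{50}{7} + \left(47 + 25\right) 7 = \frac{50}{7} + 72 \cdot 7 = \frac{50}{7} + 504 = \frac{3578}{7}$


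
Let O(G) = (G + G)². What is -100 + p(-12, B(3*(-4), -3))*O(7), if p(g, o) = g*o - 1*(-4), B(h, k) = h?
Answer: 28908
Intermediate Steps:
p(g, o) = 4 + g*o (p(g, o) = g*o + 4 = 4 + g*o)
O(G) = 4*G² (O(G) = (2*G)² = 4*G²)
-100 + p(-12, B(3*(-4), -3))*O(7) = -100 + (4 - 36*(-4))*(4*7²) = -100 + (4 - 12*(-12))*(4*49) = -100 + (4 + 144)*196 = -100 + 148*196 = -100 + 29008 = 28908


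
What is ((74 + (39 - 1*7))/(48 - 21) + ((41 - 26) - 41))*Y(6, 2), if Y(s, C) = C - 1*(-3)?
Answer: -2980/27 ≈ -110.37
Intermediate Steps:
Y(s, C) = 3 + C (Y(s, C) = C + 3 = 3 + C)
((74 + (39 - 1*7))/(48 - 21) + ((41 - 26) - 41))*Y(6, 2) = ((74 + (39 - 1*7))/(48 - 21) + ((41 - 26) - 41))*(3 + 2) = ((74 + (39 - 7))/27 + (15 - 41))*5 = ((74 + 32)*(1/27) - 26)*5 = (106*(1/27) - 26)*5 = (106/27 - 26)*5 = -596/27*5 = -2980/27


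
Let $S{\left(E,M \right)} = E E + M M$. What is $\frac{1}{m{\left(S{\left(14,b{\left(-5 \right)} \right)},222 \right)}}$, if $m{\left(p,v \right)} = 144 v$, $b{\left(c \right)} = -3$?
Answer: $\frac{1}{31968} \approx 3.1281 \cdot 10^{-5}$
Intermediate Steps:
$S{\left(E,M \right)} = E^{2} + M^{2}$
$\frac{1}{m{\left(S{\left(14,b{\left(-5 \right)} \right)},222 \right)}} = \frac{1}{144 \cdot 222} = \frac{1}{31968}$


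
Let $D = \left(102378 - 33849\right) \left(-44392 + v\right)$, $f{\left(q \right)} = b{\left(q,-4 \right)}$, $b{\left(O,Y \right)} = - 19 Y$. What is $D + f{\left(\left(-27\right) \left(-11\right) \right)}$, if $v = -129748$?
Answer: $-11933639984$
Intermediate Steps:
$f{\left(q \right)} = 76$ ($f{\left(q \right)} = \left(-19\right) \left(-4\right) = 76$)
$D = -11933640060$ ($D = \left(102378 - 33849\right) \left(-44392 - 129748\right) = \left(102378 - 33849\right) \left(-174140\right) = 68529 \left(-174140\right) = -11933640060$)
$D + f{\left(\left(-27\right) \left(-11\right) \right)} = -11933640060 + 76 = -11933639984$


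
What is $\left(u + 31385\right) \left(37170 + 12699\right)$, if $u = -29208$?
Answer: $108564813$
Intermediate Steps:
$\left(u + 31385\right) \left(37170 + 12699\right) = \left(-29208 + 31385\right) \left(37170 + 12699\right) = 2177 \cdot 49869 = 108564813$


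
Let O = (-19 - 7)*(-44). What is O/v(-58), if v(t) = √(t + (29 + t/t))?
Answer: -572*I*√7/7 ≈ -216.2*I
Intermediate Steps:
v(t) = √(30 + t) (v(t) = √(t + (29 + 1)) = √(t + 30) = √(30 + t))
O = 1144 (O = -26*(-44) = 1144)
O/v(-58) = 1144/(√(30 - 58)) = 1144/(√(-28)) = 1144/((2*I*√7)) = 1144*(-I*√7/14) = -572*I*√7/7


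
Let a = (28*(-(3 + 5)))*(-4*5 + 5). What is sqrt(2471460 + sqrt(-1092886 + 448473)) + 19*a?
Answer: 63840 + sqrt(2471460 + I*sqrt(644413)) ≈ 65412.0 + 0.25531*I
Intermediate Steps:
a = 3360 (a = (28*(-1*8))*(-20 + 5) = (28*(-8))*(-15) = -224*(-15) = 3360)
sqrt(2471460 + sqrt(-1092886 + 448473)) + 19*a = sqrt(2471460 + sqrt(-1092886 + 448473)) + 19*3360 = sqrt(2471460 + sqrt(-644413)) + 63840 = sqrt(2471460 + I*sqrt(644413)) + 63840 = 63840 + sqrt(2471460 + I*sqrt(644413))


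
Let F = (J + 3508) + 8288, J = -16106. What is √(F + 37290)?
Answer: 2*√8245 ≈ 181.60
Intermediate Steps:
F = -4310 (F = (-16106 + 3508) + 8288 = -12598 + 8288 = -4310)
√(F + 37290) = √(-4310 + 37290) = √32980 = 2*√8245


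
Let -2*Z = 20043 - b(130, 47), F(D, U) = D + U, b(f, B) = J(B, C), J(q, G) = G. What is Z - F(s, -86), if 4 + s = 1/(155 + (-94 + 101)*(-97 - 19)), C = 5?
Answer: -6523352/657 ≈ -9929.0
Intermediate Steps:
b(f, B) = 5
s = -2629/657 (s = -4 + 1/(155 + (-94 + 101)*(-97 - 19)) = -4 + 1/(155 + 7*(-116)) = -4 + 1/(155 - 812) = -4 + 1/(-657) = -4 - 1/657 = -2629/657 ≈ -4.0015)
Z = -10019 (Z = -(20043 - 1*5)/2 = -(20043 - 5)/2 = -½*20038 = -10019)
Z - F(s, -86) = -10019 - (-2629/657 - 86) = -10019 - 1*(-59131/657) = -10019 + 59131/657 = -6523352/657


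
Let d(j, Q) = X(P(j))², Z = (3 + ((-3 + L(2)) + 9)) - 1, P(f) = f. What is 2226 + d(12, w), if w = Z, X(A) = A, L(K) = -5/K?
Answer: 2370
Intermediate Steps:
Z = 11/2 (Z = (3 + ((-3 - 5/2) + 9)) - 1 = (3 + (-11/2 + 9)) - 1 = (3 + 7/2) - 1 = 13/2 - 1 = 11/2 ≈ 5.5000)
w = 11/2 ≈ 5.5000
d(j, Q) = j²
2226 + d(12, w) = 2226 + 12² = 2226 + 144 = 2370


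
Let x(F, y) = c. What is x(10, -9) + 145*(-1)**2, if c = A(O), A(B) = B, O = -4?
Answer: 141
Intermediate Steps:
c = -4
x(F, y) = -4
x(10, -9) + 145*(-1)**2 = -4 + 145*(-1)**2 = -4 + 145*1 = -4 + 145 = 141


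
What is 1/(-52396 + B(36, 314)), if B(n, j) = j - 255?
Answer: -1/52337 ≈ -1.9107e-5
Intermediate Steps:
B(n, j) = -255 + j
1/(-52396 + B(36, 314)) = 1/(-52396 + (-255 + 314)) = 1/(-52396 + 59) = 1/(-52337) = -1/52337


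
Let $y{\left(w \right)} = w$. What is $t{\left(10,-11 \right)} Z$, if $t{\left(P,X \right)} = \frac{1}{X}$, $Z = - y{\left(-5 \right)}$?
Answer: $- \frac{5}{11} \approx -0.45455$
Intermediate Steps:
$Z = 5$ ($Z = \left(-1\right) \left(-5\right) = 5$)
$t{\left(10,-11 \right)} Z = \frac{1}{-11} \cdot 5 = \left(- \frac{1}{11}\right) 5 = - \frac{5}{11}$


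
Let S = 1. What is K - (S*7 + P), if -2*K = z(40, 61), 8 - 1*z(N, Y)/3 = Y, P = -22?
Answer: 189/2 ≈ 94.500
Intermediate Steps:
z(N, Y) = 24 - 3*Y
K = 159/2 (K = -(24 - 3*61)/2 = -(24 - 183)/2 = -½*(-159) = 159/2 ≈ 79.500)
K - (S*7 + P) = 159/2 - (1*7 - 22) = 159/2 - (7 - 22) = 159/2 - 1*(-15) = 159/2 + 15 = 189/2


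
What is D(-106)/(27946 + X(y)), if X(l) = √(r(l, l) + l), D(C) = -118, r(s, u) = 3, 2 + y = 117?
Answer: -1648814/390489399 + 59*√118/390489399 ≈ -0.0042208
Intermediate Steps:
y = 115 (y = -2 + 117 = 115)
X(l) = √(3 + l)
D(-106)/(27946 + X(y)) = -118/(27946 + √(3 + 115)) = -118/(27946 + √118)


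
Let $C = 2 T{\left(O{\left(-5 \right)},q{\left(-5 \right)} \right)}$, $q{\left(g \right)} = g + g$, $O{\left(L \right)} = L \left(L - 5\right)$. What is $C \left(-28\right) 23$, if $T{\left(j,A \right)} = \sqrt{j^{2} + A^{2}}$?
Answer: $- 12880 \sqrt{26} \approx -65675.0$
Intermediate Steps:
$O{\left(L \right)} = L \left(-5 + L\right)$
$q{\left(g \right)} = 2 g$
$T{\left(j,A \right)} = \sqrt{A^{2} + j^{2}}$
$C = 20 \sqrt{26}$ ($C = 2 \sqrt{\left(2 \left(-5\right)\right)^{2} + \left(- 5 \left(-5 - 5\right)\right)^{2}} = 2 \sqrt{\left(-10\right)^{2} + \left(\left(-5\right) \left(-10\right)\right)^{2}} = 2 \sqrt{100 + 50^{2}} = 2 \sqrt{100 + 2500} = 2 \sqrt{2600} = 2 \cdot 10 \sqrt{26} = 20 \sqrt{26} \approx 101.98$)
$C \left(-28\right) 23 = 20 \sqrt{26} \left(-28\right) 23 = - 560 \sqrt{26} \cdot 23 = - 12880 \sqrt{26}$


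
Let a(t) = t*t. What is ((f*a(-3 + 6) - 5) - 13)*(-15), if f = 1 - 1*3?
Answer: 540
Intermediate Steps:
f = -2 (f = 1 - 3 = -2)
a(t) = t²
((f*a(-3 + 6) - 5) - 13)*(-15) = ((-2*(-3 + 6)² - 5) - 13)*(-15) = ((-2*3² - 5) - 13)*(-15) = ((-2*9 - 5) - 13)*(-15) = ((-18 - 5) - 13)*(-15) = (-23 - 13)*(-15) = -36*(-15) = 540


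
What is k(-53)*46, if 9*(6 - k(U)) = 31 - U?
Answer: -460/3 ≈ -153.33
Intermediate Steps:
k(U) = 23/9 + U/9 (k(U) = 6 - (31 - U)/9 = 6 + (-31/9 + U/9) = 23/9 + U/9)
k(-53)*46 = (23/9 + (1/9)*(-53))*46 = (23/9 - 53/9)*46 = -10/3*46 = -460/3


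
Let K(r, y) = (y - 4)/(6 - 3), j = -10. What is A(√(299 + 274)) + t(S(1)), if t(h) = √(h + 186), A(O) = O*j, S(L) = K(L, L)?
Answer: √185 - 10*√573 ≈ -225.77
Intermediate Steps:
K(r, y) = -4/3 + y/3 (K(r, y) = (-4 + y)/3 = (-4 + y)*(⅓) = -4/3 + y/3)
S(L) = -4/3 + L/3
A(O) = -10*O (A(O) = O*(-10) = -10*O)
t(h) = √(186 + h)
A(√(299 + 274)) + t(S(1)) = -10*√(299 + 274) + √(186 + (-4/3 + (⅓)*1)) = -10*√573 + √(186 + (-4/3 + ⅓)) = -10*√573 + √(186 - 1) = -10*√573 + √185 = √185 - 10*√573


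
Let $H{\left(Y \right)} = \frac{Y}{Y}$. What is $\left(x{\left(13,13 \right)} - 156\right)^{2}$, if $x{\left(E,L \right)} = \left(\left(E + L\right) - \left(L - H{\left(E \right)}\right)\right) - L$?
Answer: $24025$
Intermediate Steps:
$H{\left(Y \right)} = 1$
$x{\left(E,L \right)} = 1 + E - L$ ($x{\left(E,L \right)} = \left(\left(E + L\right) - \left(-1 + L\right)\right) - L = \left(1 + E\right) - L = 1 + E - L$)
$\left(x{\left(13,13 \right)} - 156\right)^{2} = \left(\left(1 + 13 - 13\right) - 156\right)^{2} = \left(1 - 156\right)^{2} = \left(-155\right)^{2} = 24025$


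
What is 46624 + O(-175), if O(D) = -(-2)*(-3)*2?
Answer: 46612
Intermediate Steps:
O(D) = -12 (O(D) = -2*3*2 = -6*2 = -12)
46624 + O(-175) = 46624 - 12 = 46612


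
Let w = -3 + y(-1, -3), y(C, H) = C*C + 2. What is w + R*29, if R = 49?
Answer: 1421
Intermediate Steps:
y(C, H) = 2 + C² (y(C, H) = C² + 2 = 2 + C²)
w = 0 (w = -3 + (2 + (-1)²) = -3 + (2 + 1) = -3 + 3 = 0)
w + R*29 = 0 + 49*29 = 0 + 1421 = 1421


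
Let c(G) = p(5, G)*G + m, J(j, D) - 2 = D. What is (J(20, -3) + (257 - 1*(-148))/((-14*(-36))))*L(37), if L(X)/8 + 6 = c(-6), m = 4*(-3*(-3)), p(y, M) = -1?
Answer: -396/7 ≈ -56.571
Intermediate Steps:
J(j, D) = 2 + D
m = 36 (m = 4*9 = 36)
c(G) = 36 - G (c(G) = -G + 36 = 36 - G)
L(X) = 288 (L(X) = -48 + 8*(36 - 1*(-6)) = -48 + 8*(36 + 6) = -48 + 8*42 = -48 + 336 = 288)
(J(20, -3) + (257 - 1*(-148))/((-14*(-36))))*L(37) = ((2 - 3) + (257 - 1*(-148))/((-14*(-36))))*288 = (-1 + (257 + 148)/504)*288 = (-1 + 405*(1/504))*288 = (-1 + 45/56)*288 = -11/56*288 = -396/7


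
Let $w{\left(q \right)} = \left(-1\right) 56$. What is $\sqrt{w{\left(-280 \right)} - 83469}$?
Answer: $5 i \sqrt{3341} \approx 289.01 i$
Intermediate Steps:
$w{\left(q \right)} = -56$
$\sqrt{w{\left(-280 \right)} - 83469} = \sqrt{-56 - 83469} = \sqrt{-83525} = 5 i \sqrt{3341}$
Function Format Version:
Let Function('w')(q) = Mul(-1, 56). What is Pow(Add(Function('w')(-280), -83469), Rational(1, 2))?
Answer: Mul(5, I, Pow(3341, Rational(1, 2))) ≈ Mul(289.01, I)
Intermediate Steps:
Function('w')(q) = -56
Pow(Add(Function('w')(-280), -83469), Rational(1, 2)) = Pow(Add(-56, -83469), Rational(1, 2)) = Pow(-83525, Rational(1, 2)) = Mul(5, I, Pow(3341, Rational(1, 2)))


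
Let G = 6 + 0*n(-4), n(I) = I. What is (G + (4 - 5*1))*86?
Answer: 430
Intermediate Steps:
G = 6 (G = 6 + 0*(-4) = 6 + 0 = 6)
(G + (4 - 5*1))*86 = (6 + (4 - 5*1))*86 = (6 + (4 - 5))*86 = (6 - 1)*86 = 5*86 = 430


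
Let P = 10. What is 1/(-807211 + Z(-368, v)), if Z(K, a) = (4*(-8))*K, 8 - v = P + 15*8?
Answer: -1/795435 ≈ -1.2572e-6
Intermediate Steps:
v = -122 (v = 8 - (10 + 15*8) = 8 - (10 + 120) = 8 - 1*130 = 8 - 130 = -122)
Z(K, a) = -32*K
1/(-807211 + Z(-368, v)) = 1/(-807211 - 32*(-368)) = 1/(-807211 + 11776) = 1/(-795435) = -1/795435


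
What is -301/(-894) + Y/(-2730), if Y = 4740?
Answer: -113861/81354 ≈ -1.3996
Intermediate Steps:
-301/(-894) + Y/(-2730) = -301/(-894) + 4740/(-2730) = -301*(-1/894) + 4740*(-1/2730) = 301/894 - 158/91 = -113861/81354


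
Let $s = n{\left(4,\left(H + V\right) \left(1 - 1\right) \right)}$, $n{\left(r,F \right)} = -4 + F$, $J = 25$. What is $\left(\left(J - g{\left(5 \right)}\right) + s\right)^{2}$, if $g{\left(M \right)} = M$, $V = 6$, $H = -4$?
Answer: $256$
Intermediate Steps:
$s = -4$ ($s = -4 + \left(-4 + 6\right) \left(1 - 1\right) = -4 + 2 \cdot 0 = -4 + 0 = -4$)
$\left(\left(J - g{\left(5 \right)}\right) + s\right)^{2} = \left(\left(25 - 5\right) - 4\right)^{2} = \left(20 - 4\right)^{2} = 16^{2} = 256$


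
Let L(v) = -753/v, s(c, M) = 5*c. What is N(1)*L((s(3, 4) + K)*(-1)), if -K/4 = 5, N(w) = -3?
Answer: 2259/5 ≈ 451.80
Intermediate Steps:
K = -20 (K = -4*5 = -20)
N(1)*L((s(3, 4) + K)*(-1)) = -(-2259)/((5*3 - 20)*(-1)) = -(-2259)/((15 - 20)*(-1)) = -(-2259)/((-5*(-1))) = -(-2259)/5 = -3*(-753/5) = 2259/5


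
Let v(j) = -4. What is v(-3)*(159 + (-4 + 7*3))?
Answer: -704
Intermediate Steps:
v(-3)*(159 + (-4 + 7*3)) = -4*(159 + (-4 + 7*3)) = -4*(159 + (-4 + 21)) = -4*(159 + 17) = -4*176 = -704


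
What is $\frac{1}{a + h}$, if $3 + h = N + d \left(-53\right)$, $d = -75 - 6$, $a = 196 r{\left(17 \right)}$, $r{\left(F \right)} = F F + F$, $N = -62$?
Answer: $\frac{1}{64204} \approx 1.5575 \cdot 10^{-5}$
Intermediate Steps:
$r{\left(F \right)} = F + F^{2}$ ($r{\left(F \right)} = F^{2} + F = F + F^{2}$)
$a = 59976$ ($a = 196 \cdot 17 \left(1 + 17\right) = 196 \cdot 17 \cdot 18 = 196 \cdot 306 = 59976$)
$d = -81$
$h = 4228$ ($h = -3 - -4231 = -3 + \left(-62 + 4293\right) = -3 + 4231 = 4228$)
$\frac{1}{a + h} = \frac{1}{59976 + 4228} = \frac{1}{64204}$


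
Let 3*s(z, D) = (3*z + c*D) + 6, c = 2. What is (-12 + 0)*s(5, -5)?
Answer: -44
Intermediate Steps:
s(z, D) = 2 + z + 2*D/3 (s(z, D) = ((3*z + 2*D) + 6)/3 = ((2*D + 3*z) + 6)/3 = (6 + 2*D + 3*z)/3 = 2 + z + 2*D/3)
(-12 + 0)*s(5, -5) = (-12 + 0)*(2 + 5 + (⅔)*(-5)) = -12*(2 + 5 - 10/3) = -12*11/3 = -44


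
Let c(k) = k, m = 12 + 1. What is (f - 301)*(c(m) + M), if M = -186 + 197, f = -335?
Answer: -15264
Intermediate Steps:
m = 13
M = 11
(f - 301)*(c(m) + M) = (-335 - 301)*(13 + 11) = -636*24 = -15264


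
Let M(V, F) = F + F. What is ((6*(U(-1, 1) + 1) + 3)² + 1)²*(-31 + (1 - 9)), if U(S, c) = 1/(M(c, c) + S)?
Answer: -1991964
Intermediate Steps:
M(V, F) = 2*F
U(S, c) = 1/(S + 2*c) (U(S, c) = 1/(2*c + S) = 1/(S + 2*c))
((6*(U(-1, 1) + 1) + 3)² + 1)²*(-31 + (1 - 9)) = ((6*(1/(-1 + 2*1) + 1) + 3)² + 1)²*(-31 + (1 - 9)) = ((6*(1/(-1 + 2) + 1) + 3)² + 1)²*(-31 - 8) = ((6*(1/1 + 1) + 3)² + 1)²*(-39) = ((6*(1 + 1) + 3)² + 1)²*(-39) = ((6*2 + 3)² + 1)²*(-39) = ((12 + 3)² + 1)²*(-39) = (15² + 1)²*(-39) = (225 + 1)²*(-39) = 226²*(-39) = 51076*(-39) = -1991964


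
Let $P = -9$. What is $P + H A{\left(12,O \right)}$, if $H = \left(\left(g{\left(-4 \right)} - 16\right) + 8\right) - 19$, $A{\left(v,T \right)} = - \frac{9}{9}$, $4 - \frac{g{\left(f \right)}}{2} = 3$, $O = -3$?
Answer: $16$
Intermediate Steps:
$g{\left(f \right)} = 2$ ($g{\left(f \right)} = 8 - 6 = 2$)
$A{\left(v,T \right)} = -1$ ($A{\left(v,T \right)} = \left(-9\right) \frac{1}{9} = -1$)
$H = -25$ ($H = \left(\left(2 - 16\right) + 8\right) - 19 = \left(-14 + 8\right) - 19 = -6 - 19 = -25$)
$P + H A{\left(12,O \right)} = -9 - -25 = -9 + 25 = 16$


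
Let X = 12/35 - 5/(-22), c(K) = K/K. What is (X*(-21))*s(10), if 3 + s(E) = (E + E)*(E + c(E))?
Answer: -285789/110 ≈ -2598.1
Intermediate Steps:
c(K) = 1
X = 439/770 (X = 12*(1/35) - 5*(-1/22) = 12/35 + 5/22 = 439/770 ≈ 0.57013)
s(E) = -3 + 2*E*(1 + E) (s(E) = -3 + (E + E)*(E + 1) = -3 + (2*E)*(1 + E) = -3 + 2*E*(1 + E))
(X*(-21))*s(10) = ((439/770)*(-21))*(-3 + 2*10 + 2*10²) = -1317*(-3 + 20 + 2*100)/110 = -1317*(-3 + 20 + 200)/110 = -1317/110*217 = -285789/110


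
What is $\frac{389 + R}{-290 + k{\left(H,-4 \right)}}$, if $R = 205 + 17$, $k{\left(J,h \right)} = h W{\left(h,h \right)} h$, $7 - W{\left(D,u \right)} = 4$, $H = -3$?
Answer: $- \frac{611}{242} \approx -2.5248$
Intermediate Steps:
$W{\left(D,u \right)} = 3$ ($W{\left(D,u \right)} = 7 - 4 = 3$)
$k{\left(J,h \right)} = 3 h^{2}$ ($k{\left(J,h \right)} = h 3 h = 3 h h = 3 h^{2}$)
$R = 222$
$\frac{389 + R}{-290 + k{\left(H,-4 \right)}} = \frac{389 + 222}{-290 + 3 \left(-4\right)^{2}} = \frac{611}{-290 + 3 \cdot 16} = \frac{611}{-290 + 48} = \frac{611}{-242} = 611 \left(- \frac{1}{242}\right) = - \frac{611}{242}$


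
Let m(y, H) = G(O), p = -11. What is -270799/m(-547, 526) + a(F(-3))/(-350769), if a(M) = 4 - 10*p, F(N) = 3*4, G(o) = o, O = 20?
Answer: -31662632237/2338460 ≈ -13540.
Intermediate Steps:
m(y, H) = 20
F(N) = 12
a(M) = 114 (a(M) = 4 - 10*(-11) = 4 + 110 = 114)
-270799/m(-547, 526) + a(F(-3))/(-350769) = -270799/20 + 114/(-350769) = -270799*1/20 + 114*(-1/350769) = -270799/20 - 38/116923 = -31662632237/2338460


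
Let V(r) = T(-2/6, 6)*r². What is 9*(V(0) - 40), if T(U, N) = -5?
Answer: -360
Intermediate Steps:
V(r) = -5*r²
9*(V(0) - 40) = 9*(-5*0² - 40) = 9*(-5*0 - 40) = 9*(0 - 40) = 9*(-40) = -360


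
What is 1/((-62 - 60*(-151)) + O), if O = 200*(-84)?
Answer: -1/7802 ≈ -0.00012817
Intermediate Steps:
O = -16800
1/((-62 - 60*(-151)) + O) = 1/((-62 - 60*(-151)) - 16800) = 1/((-62 + 9060) - 16800) = 1/(8998 - 16800) = 1/(-7802) = -1/7802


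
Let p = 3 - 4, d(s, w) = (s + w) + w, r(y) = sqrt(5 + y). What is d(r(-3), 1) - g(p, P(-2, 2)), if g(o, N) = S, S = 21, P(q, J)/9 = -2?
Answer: -19 + sqrt(2) ≈ -17.586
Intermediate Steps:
P(q, J) = -18 (P(q, J) = 9*(-2) = -18)
d(s, w) = s + 2*w
p = -1
g(o, N) = 21
d(r(-3), 1) - g(p, P(-2, 2)) = (sqrt(5 - 3) + 2*1) - 1*21 = (sqrt(2) + 2) - 21 = (2 + sqrt(2)) - 21 = -19 + sqrt(2)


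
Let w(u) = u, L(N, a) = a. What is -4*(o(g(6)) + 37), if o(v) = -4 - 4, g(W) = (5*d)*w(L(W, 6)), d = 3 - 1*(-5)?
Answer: -116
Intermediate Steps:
d = 8 (d = 3 + 5 = 8)
g(W) = 240 (g(W) = (5*8)*6 = 40*6 = 240)
o(v) = -8
-4*(o(g(6)) + 37) = -4*(-8 + 37) = -4*29 = -116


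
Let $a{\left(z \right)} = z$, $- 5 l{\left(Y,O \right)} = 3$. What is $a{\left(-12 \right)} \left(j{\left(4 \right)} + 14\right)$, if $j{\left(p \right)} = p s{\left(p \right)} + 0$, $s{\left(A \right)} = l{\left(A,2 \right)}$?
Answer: $- \frac{696}{5} \approx -139.2$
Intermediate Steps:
$l{\left(Y,O \right)} = - \frac{3}{5}$ ($l{\left(Y,O \right)} = \left(- \frac{1}{5}\right) 3 = - \frac{3}{5}$)
$s{\left(A \right)} = - \frac{3}{5}$
$j{\left(p \right)} = - \frac{3 p}{5}$ ($j{\left(p \right)} = p \left(- \frac{3}{5}\right) + 0 = - \frac{3 p}{5} + 0 = - \frac{3 p}{5}$)
$a{\left(-12 \right)} \left(j{\left(4 \right)} + 14\right) = - 12 \left(\left(- \frac{3}{5}\right) 4 + 14\right) = - 12 \left(- \frac{12}{5} + 14\right) = \left(-12\right) \frac{58}{5} = - \frac{696}{5}$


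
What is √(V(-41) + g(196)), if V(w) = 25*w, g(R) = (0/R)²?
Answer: 5*I*√41 ≈ 32.016*I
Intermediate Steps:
g(R) = 0 (g(R) = 0² = 0)
√(V(-41) + g(196)) = √(25*(-41) + 0) = √(-1025 + 0) = √(-1025) = 5*I*√41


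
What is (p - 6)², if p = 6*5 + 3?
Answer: 729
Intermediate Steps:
p = 33 (p = 30 + 3 = 33)
(p - 6)² = (33 - 6)² = 27² = 729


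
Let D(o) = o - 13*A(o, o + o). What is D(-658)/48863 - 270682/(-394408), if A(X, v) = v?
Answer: 9857173083/9635979052 ≈ 1.0230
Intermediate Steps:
D(o) = -25*o (D(o) = o - 13*(o + o) = o - 26*o = -25*o)
D(-658)/48863 - 270682/(-394408) = -25*(-658)/48863 - 270682/(-394408) = 16450*(1/48863) - 270682*(-1/394408) = 16450/48863 + 135341/197204 = 9857173083/9635979052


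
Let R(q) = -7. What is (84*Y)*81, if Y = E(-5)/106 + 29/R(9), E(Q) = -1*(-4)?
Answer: -1480356/53 ≈ -27931.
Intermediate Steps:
E(Q) = 4
Y = -1523/371 (Y = 4/106 + 29/(-7) = 4*(1/106) + 29*(-⅐) = 2/53 - 29/7 = -1523/371 ≈ -4.1051)
(84*Y)*81 = (84*(-1523/371))*81 = -18276/53*81 = -1480356/53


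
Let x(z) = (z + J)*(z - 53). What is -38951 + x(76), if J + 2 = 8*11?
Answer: -35225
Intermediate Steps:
J = 86 (J = -2 + 8*11 = -2 + 88 = 86)
x(z) = (-53 + z)*(86 + z) (x(z) = (z + 86)*(z - 53) = (86 + z)*(-53 + z) = (-53 + z)*(86 + z))
-38951 + x(76) = -38951 + (-4558 + 76**2 + 33*76) = -38951 + (-4558 + 5776 + 2508) = -38951 + 3726 = -35225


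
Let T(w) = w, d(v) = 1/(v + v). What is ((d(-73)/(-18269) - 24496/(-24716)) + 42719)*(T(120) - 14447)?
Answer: -10087237383362737883/16481086046 ≈ -6.1205e+8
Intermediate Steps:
d(v) = 1/(2*v)
((d(-73)/(-18269) - 24496/(-24716)) + 42719)*(T(120) - 14447) = ((((½)/(-73))/(-18269) - 24496/(-24716)) + 42719)*(120 - 14447) = ((((½)*(-1/73))*(-1/18269) - 24496*(-1/24716)) + 42719)*(-14327) = ((-1/146*(-1/18269) + 6124/6179) + 42719)*(-14327) = ((1/2667274 + 6124/6179) + 42719)*(-14327) = (16334392155/16481086046 + 42719)*(-14327) = (704071849191229/16481086046)*(-14327) = -10087237383362737883/16481086046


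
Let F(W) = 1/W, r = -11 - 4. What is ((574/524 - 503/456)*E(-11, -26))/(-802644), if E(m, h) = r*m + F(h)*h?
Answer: 37931/23973370992 ≈ 1.5822e-6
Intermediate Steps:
r = -15
E(m, h) = 1 - 15*m (E(m, h) = -15*m + h/h = -15*m + 1 = 1 - 15*m)
((574/524 - 503/456)*E(-11, -26))/(-802644) = ((574/524 - 503/456)*(1 - 15*(-11)))/(-802644) = ((574*(1/524) - 503*1/456)*(1 + 165))*(-1/802644) = ((287/262 - 503/456)*166)*(-1/802644) = -457/59736*166*(-1/802644) = -37931/29868*(-1/802644) = 37931/23973370992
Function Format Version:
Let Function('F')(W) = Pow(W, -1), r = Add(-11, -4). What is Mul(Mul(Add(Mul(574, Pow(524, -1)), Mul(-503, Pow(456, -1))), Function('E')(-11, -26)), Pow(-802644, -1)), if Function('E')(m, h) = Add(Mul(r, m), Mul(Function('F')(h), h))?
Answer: Rational(37931, 23973370992) ≈ 1.5822e-6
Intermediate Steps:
r = -15
Function('E')(m, h) = Add(1, Mul(-15, m)) (Function('E')(m, h) = Add(Mul(-15, m), Mul(Pow(h, -1), h)) = Add(Mul(-15, m), 1) = Add(1, Mul(-15, m)))
Mul(Mul(Add(Mul(574, Pow(524, -1)), Mul(-503, Pow(456, -1))), Function('E')(-11, -26)), Pow(-802644, -1)) = Mul(Mul(Add(Mul(574, Pow(524, -1)), Mul(-503, Pow(456, -1))), Add(1, Mul(-15, -11))), Pow(-802644, -1)) = Mul(Mul(Add(Mul(574, Rational(1, 524)), Mul(-503, Rational(1, 456))), Add(1, 165)), Rational(-1, 802644)) = Mul(Mul(Add(Rational(287, 262), Rational(-503, 456)), 166), Rational(-1, 802644)) = Mul(Mul(Rational(-457, 59736), 166), Rational(-1, 802644)) = Mul(Rational(-37931, 29868), Rational(-1, 802644)) = Rational(37931, 23973370992)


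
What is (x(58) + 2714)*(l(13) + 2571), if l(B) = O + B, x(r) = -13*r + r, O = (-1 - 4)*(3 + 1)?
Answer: 5174152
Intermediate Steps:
O = -20 (O = -5*4 = -20)
x(r) = -12*r
l(B) = -20 + B
(x(58) + 2714)*(l(13) + 2571) = (-12*58 + 2714)*((-20 + 13) + 2571) = (-696 + 2714)*(-7 + 2571) = 2018*2564 = 5174152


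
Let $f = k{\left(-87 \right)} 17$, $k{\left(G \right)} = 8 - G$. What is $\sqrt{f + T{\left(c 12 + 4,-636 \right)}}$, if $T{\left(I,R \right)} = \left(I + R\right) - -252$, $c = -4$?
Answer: $\sqrt{1187} \approx 34.453$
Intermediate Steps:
$T{\left(I,R \right)} = 252 + I + R$ ($T{\left(I,R \right)} = \left(I + R\right) + \left(-88 + 340\right) = \left(I + R\right) + 252 = 252 + I + R$)
$f = 1615$ ($f = \left(8 - -87\right) 17 = \left(8 + 87\right) 17 = 95 \cdot 17 = 1615$)
$\sqrt{f + T{\left(c 12 + 4,-636 \right)}} = \sqrt{1615 + \left(252 + \left(\left(-4\right) 12 + 4\right) - 636\right)} = \sqrt{1615 + \left(252 + \left(-48 + 4\right) - 636\right)} = \sqrt{1615 - 428} = \sqrt{1187}$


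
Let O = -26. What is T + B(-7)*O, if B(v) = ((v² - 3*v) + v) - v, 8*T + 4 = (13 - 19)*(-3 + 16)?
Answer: -7321/4 ≈ -1830.3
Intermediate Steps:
T = -41/4 (T = -½ + ((13 - 19)*(-3 + 16))/8 = -½ + (-6*13)/8 = -½ + (⅛)*(-78) = -½ - 39/4 = -41/4 ≈ -10.250)
B(v) = v² - 3*v (B(v) = (v² - 2*v) - v = v² - 3*v)
T + B(-7)*O = -41/4 - 7*(-3 - 7)*(-26) = -41/4 - 7*(-10)*(-26) = -41/4 + 70*(-26) = -41/4 - 1820 = -7321/4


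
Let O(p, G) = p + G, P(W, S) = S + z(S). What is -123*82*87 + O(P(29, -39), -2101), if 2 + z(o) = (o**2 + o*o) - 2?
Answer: -876584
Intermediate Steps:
z(o) = -4 + 2*o**2 (z(o) = -2 + ((o**2 + o*o) - 2) = -2 + ((o**2 + o**2) - 2) = -2 + (2*o**2 - 2) = -2 + (-2 + 2*o**2) = -4 + 2*o**2)
P(W, S) = -4 + S + 2*S**2 (P(W, S) = S + (-4 + 2*S**2) = -4 + S + 2*S**2)
O(p, G) = G + p
-123*82*87 + O(P(29, -39), -2101) = -123*82*87 + (-2101 + (-4 - 39 + 2*(-39)**2)) = -10086*87 + (-2101 + (-4 - 39 + 2*1521)) = -877482 + (-2101 + (-4 - 39 + 3042)) = -877482 + (-2101 + 2999) = -877482 + 898 = -876584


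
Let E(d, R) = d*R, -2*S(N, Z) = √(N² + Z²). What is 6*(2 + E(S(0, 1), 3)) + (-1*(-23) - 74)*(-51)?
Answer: 2604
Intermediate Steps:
S(N, Z) = -√(N² + Z²)/2
E(d, R) = R*d
6*(2 + E(S(0, 1), 3)) + (-1*(-23) - 74)*(-51) = 6*(2 + 3*(-√(0² + 1²)/2)) + (-1*(-23) - 74)*(-51) = 6*(2 + 3*(-√(0 + 1)/2)) + (23 - 74)*(-51) = 6*(2 + 3*(-√1/2)) - 51*(-51) = 6*(2 + 3*(-½*1)) + 2601 = 6*(2 + 3*(-½)) + 2601 = 6*(2 - 3/2) + 2601 = 6*(½) + 2601 = 3 + 2601 = 2604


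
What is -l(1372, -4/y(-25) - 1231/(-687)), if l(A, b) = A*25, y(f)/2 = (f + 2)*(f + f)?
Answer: -34300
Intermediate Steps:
y(f) = 4*f*(2 + f) (y(f) = 2*((f + 2)*(f + f)) = 2*((2 + f)*(2*f)) = 2*(2*f*(2 + f)) = 4*f*(2 + f))
l(A, b) = 25*A
-l(1372, -4/y(-25) - 1231/(-687)) = -25*1372 = -1*34300 = -34300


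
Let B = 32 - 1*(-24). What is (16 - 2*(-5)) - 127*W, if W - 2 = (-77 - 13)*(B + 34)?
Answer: 1028472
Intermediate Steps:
B = 56 (B = 32 + 24 = 56)
W = -8098 (W = 2 + (-77 - 13)*(56 + 34) = 2 - 90*90 = 2 - 8100 = -8098)
(16 - 2*(-5)) - 127*W = (16 - 2*(-5)) - 127*(-8098) = (16 - 1*(-10)) + 1028446 = (16 + 10) + 1028446 = 26 + 1028446 = 1028472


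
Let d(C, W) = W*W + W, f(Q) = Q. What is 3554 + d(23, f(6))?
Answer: 3596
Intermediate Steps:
d(C, W) = W + W² (d(C, W) = W² + W = W + W²)
3554 + d(23, f(6)) = 3554 + 6*(1 + 6) = 3554 + 6*7 = 3554 + 42 = 3596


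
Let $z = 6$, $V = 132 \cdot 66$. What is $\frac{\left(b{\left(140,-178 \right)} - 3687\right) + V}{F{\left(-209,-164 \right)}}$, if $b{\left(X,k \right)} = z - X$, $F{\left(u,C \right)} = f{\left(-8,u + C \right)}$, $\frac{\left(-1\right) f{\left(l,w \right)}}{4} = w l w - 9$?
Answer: $\frac{4891}{4452164} \approx 0.0010986$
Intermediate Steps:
$V = 8712$
$f{\left(l,w \right)} = 36 - 4 l w^{2}$ ($f{\left(l,w \right)} = - 4 \left(w l w - 9\right) = - 4 \left(l w w - 9\right) = - 4 \left(l w^{2} - 9\right) = - 4 \left(-9 + l w^{2}\right) = 36 - 4 l w^{2}$)
$F{\left(u,C \right)} = 36 + 32 \left(C + u\right)^{2}$ ($F{\left(u,C \right)} = 36 - - 32 \left(u + C\right)^{2} = 36 - - 32 \left(C + u\right)^{2} = 36 + 32 \left(C + u\right)^{2}$)
$b{\left(X,k \right)} = 6 - X$
$\frac{\left(b{\left(140,-178 \right)} - 3687\right) + V}{F{\left(-209,-164 \right)}} = \frac{\left(\left(6 - 140\right) - 3687\right) + 8712}{36 + 32 \left(-164 - 209\right)^{2}} = \frac{\left(\left(6 - 140\right) - 3687\right) + 8712}{36 + 32 \left(-373\right)^{2}} = \frac{\left(-134 - 3687\right) + 8712}{36 + 32 \cdot 139129} = \frac{-3821 + 8712}{36 + 4452128} = \frac{4891}{4452164}$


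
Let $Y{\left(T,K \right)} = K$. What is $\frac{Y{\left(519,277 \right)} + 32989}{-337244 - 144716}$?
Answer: $- \frac{16633}{240980} \approx -0.069022$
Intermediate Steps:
$\frac{Y{\left(519,277 \right)} + 32989}{-337244 - 144716} = \frac{277 + 32989}{-337244 - 144716} = \frac{33266}{-481960} = 33266 \left(- \frac{1}{481960}\right) = - \frac{16633}{240980}$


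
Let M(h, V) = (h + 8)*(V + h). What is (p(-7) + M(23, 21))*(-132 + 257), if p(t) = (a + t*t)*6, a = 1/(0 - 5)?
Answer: 207100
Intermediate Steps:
a = -⅕ (a = 1/(-5) = -⅕ ≈ -0.20000)
M(h, V) = (8 + h)*(V + h)
p(t) = -6/5 + 6*t² (p(t) = (-⅕ + t*t)*6 = (-⅕ + t²)*6 = -6/5 + 6*t²)
(p(-7) + M(23, 21))*(-132 + 257) = ((-6/5 + 6*(-7)²) + (23² + 8*21 + 8*23 + 21*23))*(-132 + 257) = ((-6/5 + 6*49) + (529 + 168 + 184 + 483))*125 = ((-6/5 + 294) + 1364)*125 = (1464/5 + 1364)*125 = (8284/5)*125 = 207100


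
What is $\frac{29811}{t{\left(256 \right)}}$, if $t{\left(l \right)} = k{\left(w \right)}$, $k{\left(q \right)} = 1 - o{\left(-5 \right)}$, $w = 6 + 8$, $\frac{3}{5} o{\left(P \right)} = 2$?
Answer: $- \frac{89433}{7} \approx -12776.0$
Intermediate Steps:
$o{\left(P \right)} = \frac{10}{3}$ ($o{\left(P \right)} = \frac{5}{3} \cdot 2 = \frac{10}{3}$)
$w = 14$
$k{\left(q \right)} = - \frac{7}{3}$ ($k{\left(q \right)} = 1 - \frac{10}{3} = - \frac{7}{3}$)
$t{\left(l \right)} = - \frac{7}{3}$
$\frac{29811}{t{\left(256 \right)}} = \frac{29811}{- \frac{7}{3}} = 29811 \left(- \frac{3}{7}\right) = - \frac{89433}{7}$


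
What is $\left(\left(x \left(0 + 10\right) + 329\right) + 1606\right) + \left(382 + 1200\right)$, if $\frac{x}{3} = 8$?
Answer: $3757$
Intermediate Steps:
$x = 24$ ($x = 3 \cdot 8 = 24$)
$\left(\left(x \left(0 + 10\right) + 329\right) + 1606\right) + \left(382 + 1200\right) = \left(\left(24 \left(0 + 10\right) + 329\right) + 1606\right) + \left(382 + 1200\right) = \left(\left(24 \cdot 10 + 329\right) + 1606\right) + 1582 = \left(\left(240 + 329\right) + 1606\right) + 1582 = \left(569 + 1606\right) + 1582 = 2175 + 1582 = 3757$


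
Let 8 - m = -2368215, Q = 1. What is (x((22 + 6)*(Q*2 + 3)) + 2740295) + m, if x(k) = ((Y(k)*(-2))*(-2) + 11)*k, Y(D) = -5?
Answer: 5107258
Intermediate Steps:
m = 2368223 (m = 8 - 1*(-2368215) = 8 + 2368215 = 2368223)
x(k) = -9*k (x(k) = (-5*(-2)*(-2) + 11)*k = (10*(-2) + 11)*k = (-20 + 11)*k = -9*k)
(x((22 + 6)*(Q*2 + 3)) + 2740295) + m = (-9*(22 + 6)*(1*2 + 3) + 2740295) + 2368223 = (-252*(2 + 3) + 2740295) + 2368223 = (-252*5 + 2740295) + 2368223 = (-9*140 + 2740295) + 2368223 = (-1260 + 2740295) + 2368223 = 2739035 + 2368223 = 5107258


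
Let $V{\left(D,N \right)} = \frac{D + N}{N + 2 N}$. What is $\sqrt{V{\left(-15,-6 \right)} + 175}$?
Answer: $\frac{\sqrt{6342}}{6} \approx 13.273$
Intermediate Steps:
$V{\left(D,N \right)} = \frac{D + N}{3 N}$
$\sqrt{V{\left(-15,-6 \right)} + 175} = \sqrt{\frac{-15 - 6}{3 \left(-6\right)} + 175} = \sqrt{\frac{1}{3} \left(- \frac{1}{6}\right) \left(-21\right) + 175} = \sqrt{\frac{7}{6} + 175} = \sqrt{\frac{1057}{6}} = \frac{\sqrt{6342}}{6}$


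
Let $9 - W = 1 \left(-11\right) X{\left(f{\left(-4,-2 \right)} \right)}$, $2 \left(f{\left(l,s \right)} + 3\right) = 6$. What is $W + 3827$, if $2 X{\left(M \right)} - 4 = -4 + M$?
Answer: $3836$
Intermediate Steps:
$f{\left(l,s \right)} = 0$ ($f{\left(l,s \right)} = -3 + \frac{1}{2} \cdot 6 = -3 + 3 = 0$)
$X{\left(M \right)} = \frac{M}{2}$ ($X{\left(M \right)} = 2 + \frac{-4 + M}{2} = 2 + \left(-2 + \frac{M}{2}\right) = \frac{M}{2}$)
$W = 9$ ($W = 9 - 1 \left(-11\right) \frac{1}{2} \cdot 0 = 9 - \left(-11\right) 0 = 9 - 0 = 9 + 0 = 9$)
$W + 3827 = 9 + 3827 = 3836$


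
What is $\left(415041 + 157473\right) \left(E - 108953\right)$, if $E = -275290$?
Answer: $-219984496902$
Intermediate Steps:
$\left(415041 + 157473\right) \left(E - 108953\right) = \left(415041 + 157473\right) \left(-275290 - 108953\right) = 572514 \left(-384243\right) = -219984496902$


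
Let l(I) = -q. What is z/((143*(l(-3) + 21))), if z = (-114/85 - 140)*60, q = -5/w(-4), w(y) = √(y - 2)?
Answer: -18165168/6493201 - 720840*I*√6/6493201 ≈ -2.7976 - 0.27193*I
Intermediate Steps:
w(y) = √(-2 + y)
q = 5*I*√6/6 (q = -5/√(-2 - 4) = -5*(-I*√6/6) = -(-5)*I*√6/6 = 5*I*√6/6 ≈ 2.0412*I)
l(I) = -5*I*√6/6
z = -144168/17 (z = (-114*1/85 - 140)*60 = (-114/85 - 140)*60 = -12014/85*60 = -144168/17 ≈ -8480.5)
z/((143*(l(-3) + 21))) = -144168*1/(143*(-5*I*√6/6 + 21))/17 = -144168*1/(143*(21 - 5*I*√6/6))/17 = -144168/(17*(3003 - 715*I*√6/6))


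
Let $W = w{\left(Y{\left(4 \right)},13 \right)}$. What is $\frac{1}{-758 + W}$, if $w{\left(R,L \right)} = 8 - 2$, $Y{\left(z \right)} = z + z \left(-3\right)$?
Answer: $- \frac{1}{752} \approx -0.0013298$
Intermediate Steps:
$Y{\left(z \right)} = - 2 z$ ($Y{\left(z \right)} = z - 3 z = - 2 z$)
$w{\left(R,L \right)} = 6$
$W = 6$
$\frac{1}{-758 + W} = \frac{1}{-758 + 6} = \frac{1}{-752} = - \frac{1}{752}$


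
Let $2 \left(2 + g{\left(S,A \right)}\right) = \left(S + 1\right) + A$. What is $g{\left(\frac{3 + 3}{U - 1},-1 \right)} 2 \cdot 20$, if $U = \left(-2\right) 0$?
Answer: $-200$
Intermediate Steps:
$U = 0$
$g{\left(S,A \right)} = - \frac{3}{2} + \frac{A}{2} + \frac{S}{2}$ ($g{\left(S,A \right)} = -2 + \frac{\left(S + 1\right) + A}{2} = -2 + \frac{\left(1 + S\right) + A}{2} = -2 + \frac{1 + A + S}{2} = -2 + \left(\frac{1}{2} + \frac{A}{2} + \frac{S}{2}\right) = - \frac{3}{2} + \frac{A}{2} + \frac{S}{2}$)
$g{\left(\frac{3 + 3}{U - 1},-1 \right)} 2 \cdot 20 = \left(- \frac{3}{2} + \frac{1}{2} \left(-1\right) + \frac{\left(3 + 3\right) \frac{1}{0 - 1}}{2}\right) 2 \cdot 20 = \left(- \frac{3}{2} - \frac{1}{2} + \frac{6 \frac{1}{-1}}{2}\right) 2 \cdot 20 = \left(- \frac{3}{2} - \frac{1}{2} + \frac{6 \left(-1\right)}{2}\right) 2 \cdot 20 = \left(- \frac{3}{2} - \frac{1}{2} + \frac{1}{2} \left(-6\right)\right) 2 \cdot 20 = \left(- \frac{3}{2} - \frac{1}{2} - 3\right) 2 \cdot 20 = \left(-5\right) 2 \cdot 20 = \left(-10\right) 20 = -200$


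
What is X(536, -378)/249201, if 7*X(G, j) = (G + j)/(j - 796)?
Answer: -79/1023966909 ≈ -7.7151e-8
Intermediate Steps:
X(G, j) = (G + j)/(7*(-796 + j)) (X(G, j) = ((G + j)/(j - 796))/7 = ((G + j)/(-796 + j))/7 = (G + j)/(7*(-796 + j)))
X(536, -378)/249201 = ((536 - 378)/(7*(-796 - 378)))/249201 = ((1/7)*158/(-1174))*(1/249201) = ((1/7)*(-1/1174)*158)*(1/249201) = -79/4109*1/249201 = -79/1023966909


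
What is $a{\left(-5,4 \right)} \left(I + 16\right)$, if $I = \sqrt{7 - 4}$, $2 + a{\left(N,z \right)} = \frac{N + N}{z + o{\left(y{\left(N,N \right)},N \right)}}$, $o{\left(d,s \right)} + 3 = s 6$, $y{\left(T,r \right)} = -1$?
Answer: $- \frac{768}{29} - \frac{48 \sqrt{3}}{29} \approx -29.35$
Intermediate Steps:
$o{\left(d,s \right)} = -3 + 6 s$ ($o{\left(d,s \right)} = -3 + s 6 = -3 + 6 s$)
$a{\left(N,z \right)} = -2 + \frac{2 N}{-3 + z + 6 N}$ ($a{\left(N,z \right)} = -2 + \frac{N + N}{z + \left(-3 + 6 N\right)} = -2 + \frac{2 N}{-3 + z + 6 N}$)
$I = \sqrt{3} \approx 1.732$
$a{\left(-5,4 \right)} \left(I + 16\right) = \frac{2 \left(3 - 4 - -25\right)}{-3 + 4 + 6 \left(-5\right)} \left(\sqrt{3} + 16\right) = \frac{2 \left(3 - 4 + 25\right)}{-3 + 4 - 30} \left(16 + \sqrt{3}\right) = 2 \frac{1}{-29} \cdot 24 \left(16 + \sqrt{3}\right) = 2 \left(- \frac{1}{29}\right) 24 \left(16 + \sqrt{3}\right) = - \frac{48 \left(16 + \sqrt{3}\right)}{29} = - \frac{768}{29} - \frac{48 \sqrt{3}}{29}$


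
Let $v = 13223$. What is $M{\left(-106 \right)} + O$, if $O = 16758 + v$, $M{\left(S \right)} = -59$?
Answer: $29922$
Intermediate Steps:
$O = 29981$ ($O = 16758 + 13223 = 29981$)
$M{\left(-106 \right)} + O = -59 + 29981 = 29922$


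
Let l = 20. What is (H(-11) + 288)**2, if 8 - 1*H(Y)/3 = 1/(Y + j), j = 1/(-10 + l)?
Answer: 1158585444/11881 ≈ 97516.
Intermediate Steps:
j = 1/10 (j = 1/(-10 + 20) = 1/10 ≈ 0.10000)
H(Y) = 24 - 3/(1/10 + Y) (H(Y) = 24 - 3/(Y + 1/10) = 24 - 3/(1/10 + Y))
(H(-11) + 288)**2 = (6*(-1 + 40*(-11))/(1 + 10*(-11)) + 288)**2 = (6*(-1 - 440)/(1 - 110) + 288)**2 = (6*(-441)/(-109) + 288)**2 = (6*(-1/109)*(-441) + 288)**2 = (2646/109 + 288)**2 = (34038/109)**2 = 1158585444/11881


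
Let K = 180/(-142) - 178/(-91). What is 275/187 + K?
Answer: 237141/109837 ≈ 2.1590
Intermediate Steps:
K = 4448/6461 (K = 180*(-1/142) - 178*(-1/91) = -90/71 + 178/91 = 4448/6461 ≈ 0.68844)
275/187 + K = 275/187 + 4448/6461 = 275*(1/187) + 4448/6461 = 25/17 + 4448/6461 = 237141/109837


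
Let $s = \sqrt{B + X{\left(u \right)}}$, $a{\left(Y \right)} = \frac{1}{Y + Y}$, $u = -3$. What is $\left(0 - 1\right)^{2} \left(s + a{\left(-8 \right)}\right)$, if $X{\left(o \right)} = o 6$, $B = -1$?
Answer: $- \frac{1}{16} + i \sqrt{19} \approx -0.0625 + 4.3589 i$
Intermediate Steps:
$X{\left(o \right)} = 6 o$
$a{\left(Y \right)} = \frac{1}{2 Y}$
$s = i \sqrt{19}$ ($s = \sqrt{-1 + 6 \left(-3\right)} = \sqrt{-1 - 18} = \sqrt{-19} = i \sqrt{19} \approx 4.3589 i$)
$\left(0 - 1\right)^{2} \left(s + a{\left(-8 \right)}\right) = \left(0 - 1\right)^{2} \left(i \sqrt{19} + \frac{1}{2 \left(-8\right)}\right) = \left(-1\right)^{2} \left(i \sqrt{19} + \frac{1}{2} \left(- \frac{1}{8}\right)\right) = 1 \left(i \sqrt{19} - \frac{1}{16}\right) = 1 \left(- \frac{1}{16} + i \sqrt{19}\right) = - \frac{1}{16} + i \sqrt{19}$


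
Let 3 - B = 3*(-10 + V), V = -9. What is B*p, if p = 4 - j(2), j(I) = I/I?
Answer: 180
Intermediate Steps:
j(I) = 1
B = 60 (B = 3 - 3*(-10 - 9) = 3 - 3*(-19) = 3 - 1*(-57) = 3 + 57 = 60)
p = 3 (p = 4 - 1*1 = 4 - 1 = 3)
B*p = 60*3 = 180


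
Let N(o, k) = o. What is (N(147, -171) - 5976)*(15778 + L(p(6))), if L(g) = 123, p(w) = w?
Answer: -92686929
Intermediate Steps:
(N(147, -171) - 5976)*(15778 + L(p(6))) = (147 - 5976)*(15778 + 123) = -5829*15901 = -92686929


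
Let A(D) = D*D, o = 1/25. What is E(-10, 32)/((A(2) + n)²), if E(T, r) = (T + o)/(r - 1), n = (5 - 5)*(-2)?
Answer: -249/12400 ≈ -0.020081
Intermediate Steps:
o = 1/25 ≈ 0.040000
n = 0 (n = 0*(-2) = 0)
A(D) = D²
E(T, r) = (1/25 + T)/(-1 + r) (E(T, r) = (T + 1/25)/(r - 1) = (1/25 + T)/(-1 + r))
E(-10, 32)/((A(2) + n)²) = ((1/25 - 10)/(-1 + 32))/((2² + 0)²) = (-249/25/31)/((4 + 0)²) = ((1/31)*(-249/25))/(4²) = -249/775/16 = -249/775*1/16 = -249/12400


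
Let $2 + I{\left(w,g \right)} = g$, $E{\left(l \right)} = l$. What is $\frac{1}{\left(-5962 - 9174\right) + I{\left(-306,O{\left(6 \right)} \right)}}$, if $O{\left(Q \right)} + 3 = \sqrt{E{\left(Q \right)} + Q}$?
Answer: $- \frac{5047}{76416623} - \frac{2 \sqrt{3}}{229249869} \approx -6.6061 \cdot 10^{-5}$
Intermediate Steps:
$O{\left(Q \right)} = -3 + \sqrt{2} \sqrt{Q}$ ($O{\left(Q \right)} = -3 + \sqrt{Q + Q} = -3 + \sqrt{2 Q} = -3 + \sqrt{2} \sqrt{Q}$)
$I{\left(w,g \right)} = -2 + g$
$\frac{1}{\left(-5962 - 9174\right) + I{\left(-306,O{\left(6 \right)} \right)}} = \frac{1}{\left(-5962 - 9174\right) - \left(5 - \sqrt{2} \sqrt{6}\right)} = \frac{1}{-15136 - \left(5 - 2 \sqrt{3}\right)} = \frac{1}{-15141 + 2 \sqrt{3}}$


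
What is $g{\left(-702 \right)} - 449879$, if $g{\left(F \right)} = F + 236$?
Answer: $-450345$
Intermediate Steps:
$g{\left(F \right)} = 236 + F$
$g{\left(-702 \right)} - 449879 = \left(236 - 702\right) - 449879 = -466 - 449879 = -450345$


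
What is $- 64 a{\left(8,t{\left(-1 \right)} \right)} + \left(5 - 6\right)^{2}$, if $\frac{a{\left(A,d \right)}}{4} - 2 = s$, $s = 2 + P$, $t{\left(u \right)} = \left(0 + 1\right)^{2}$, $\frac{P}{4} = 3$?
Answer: $-4095$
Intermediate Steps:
$P = 12$ ($P = 4 \cdot 3 = 12$)
$t{\left(u \right)} = 1$ ($t{\left(u \right)} = 1^{2} = 1$)
$s = 14$ ($s = 2 + 12 = 14$)
$a{\left(A,d \right)} = 64$ ($a{\left(A,d \right)} = 8 + 4 \cdot 14 = 8 + 56 = 64$)
$- 64 a{\left(8,t{\left(-1 \right)} \right)} + \left(5 - 6\right)^{2} = \left(-64\right) 64 + \left(5 - 6\right)^{2} = -4096 + \left(-1\right)^{2} = -4096 + 1 = -4095$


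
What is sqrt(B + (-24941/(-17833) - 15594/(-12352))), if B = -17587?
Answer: I*sqrt(13331206556085270902)/27534152 ≈ 132.61*I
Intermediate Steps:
sqrt(B + (-24941/(-17833) - 15594/(-12352))) = sqrt(-17587 + (-24941/(-17833) - 15594/(-12352))) = sqrt(-17587 + (-24941*(-1/17833) - 15594*(-1/12352))) = sqrt(-17587 + (24941/17833 + 7797/6176)) = sqrt(-17587 + 293079517/110136608) = sqrt(-1936679445379/110136608) = I*sqrt(13331206556085270902)/27534152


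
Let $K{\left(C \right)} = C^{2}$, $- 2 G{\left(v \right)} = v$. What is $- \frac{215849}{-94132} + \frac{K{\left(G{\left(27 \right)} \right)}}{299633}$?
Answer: $\frac{32346319487}{14102526778} \approx 2.2937$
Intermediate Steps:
$G{\left(v \right)} = - \frac{v}{2}$
$- \frac{215849}{-94132} + \frac{K{\left(G{\left(27 \right)} \right)}}{299633} = - \frac{215849}{-94132} + \frac{\left(\left(- \frac{1}{2}\right) 27\right)^{2}}{299633} = \left(-215849\right) \left(- \frac{1}{94132}\right) + \left(- \frac{27}{2}\right)^{2} \cdot \frac{1}{299633} = \frac{215849}{94132} + \frac{729}{4} \cdot \frac{1}{299633} = \frac{215849}{94132} + \frac{729}{1198532} = \frac{32346319487}{14102526778}$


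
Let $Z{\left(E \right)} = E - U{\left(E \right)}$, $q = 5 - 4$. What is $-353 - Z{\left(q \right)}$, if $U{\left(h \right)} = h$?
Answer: $-353$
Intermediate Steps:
$q = 1$ ($q = 5 - 4 = 1$)
$Z{\left(E \right)} = 0$ ($Z{\left(E \right)} = E - E = 0$)
$-353 - Z{\left(q \right)} = -353 - 0 = -353 + 0 = -353$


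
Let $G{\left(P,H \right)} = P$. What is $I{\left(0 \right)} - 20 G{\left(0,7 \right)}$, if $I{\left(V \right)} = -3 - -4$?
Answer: $1$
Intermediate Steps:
$I{\left(V \right)} = 1$ ($I{\left(V \right)} = -3 + 4 = 1$)
$I{\left(0 \right)} - 20 G{\left(0,7 \right)} = 1 - 0 = 1 + 0 = 1$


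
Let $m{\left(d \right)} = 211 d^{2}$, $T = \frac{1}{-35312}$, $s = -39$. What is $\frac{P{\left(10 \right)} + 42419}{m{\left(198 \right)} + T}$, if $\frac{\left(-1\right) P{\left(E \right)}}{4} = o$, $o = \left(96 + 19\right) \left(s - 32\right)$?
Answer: $\frac{2651189648}{292102417727} \approx 0.0090762$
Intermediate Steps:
$T = - \frac{1}{35312} \approx -2.8319 \cdot 10^{-5}$
$o = -8165$ ($o = \left(96 + 19\right) \left(-39 - 32\right) = 115 \left(-71\right) = -8165$)
$P{\left(E \right)} = 32660$ ($P{\left(E \right)} = \left(-4\right) \left(-8165\right) = 32660$)
$\frac{P{\left(10 \right)} + 42419}{m{\left(198 \right)} + T} = \frac{32660 + 42419}{211 \cdot 198^{2} - \frac{1}{35312}} = \frac{75079}{211 \cdot 39204 - \frac{1}{35312}} = \frac{75079}{8272044 - \frac{1}{35312}} = \frac{75079}{\frac{292102417727}{35312}} = 75079 \cdot \frac{35312}{292102417727} = \frac{2651189648}{292102417727}$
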